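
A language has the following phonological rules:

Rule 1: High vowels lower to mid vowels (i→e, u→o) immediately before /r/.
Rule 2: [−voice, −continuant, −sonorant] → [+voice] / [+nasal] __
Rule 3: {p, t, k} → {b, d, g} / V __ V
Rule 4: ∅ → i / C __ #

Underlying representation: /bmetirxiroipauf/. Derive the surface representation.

Rule 1 (pre-rhotic lowering): /i/ is a high vowel immediately before /r/, so it lowers to [e]. /i/ is a high vowel immediately before /r/, so it lowers to [e]. /bmetirxiroipauf/ → bmeterxeroipauf.
Rule 2 (post-nasal voicing): no segment meets the environment; /bmeterxeroipauf/ is unchanged.
Rule 3 (intervocalic voicing): /t/ is a voiceless stop between vowels /e/ and /e/, so it voices to [d]. /p/ is a voiceless stop between vowels /i/ and /a/, so it voices to [b]. /bmeterxeroipauf/ → bmederxeroibauf.
Rule 4 (final i-epenthesis): the form ends in the consonant /f/, so [i] is inserted word-finally. /bmederxeroibauf/ → bmederxeroibaufi.

bmederxeroibaufi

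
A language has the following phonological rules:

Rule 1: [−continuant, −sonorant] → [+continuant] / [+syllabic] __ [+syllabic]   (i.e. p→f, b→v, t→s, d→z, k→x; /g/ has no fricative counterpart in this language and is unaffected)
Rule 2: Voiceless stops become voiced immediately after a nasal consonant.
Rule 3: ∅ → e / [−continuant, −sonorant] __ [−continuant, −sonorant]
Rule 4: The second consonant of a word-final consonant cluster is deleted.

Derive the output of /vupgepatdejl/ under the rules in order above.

vupegefatedej

Rule 1 (intervocalic spirantization): /p/ is a stop between vowels /e/ and /a/, so it spirantizes to the fricative [f]. /vupgepatdejl/ → vupgefatdejl.
Rule 2 (post-nasal voicing): no segment meets the environment; /vupgefatdejl/ is unchanged.
Rule 3 (stop-cluster e-epenthesis): /p/ and /g/ form a stop–stop cluster, so [e] is inserted between them. /t/ and /d/ form a stop–stop cluster, so [e] is inserted between them. /vupgefatdejl/ → vupegefatedejl.
Rule 4 (final cluster simplification): /l/ is the second consonant of a word-final cluster /jl/, so it deletes. /vupegefatedejl/ → vupegefatedej.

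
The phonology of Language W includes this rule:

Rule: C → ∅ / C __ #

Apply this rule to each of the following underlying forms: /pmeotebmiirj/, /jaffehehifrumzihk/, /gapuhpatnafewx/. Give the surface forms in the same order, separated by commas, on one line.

/pmeotebmiirj/: /j/ is the second consonant of a word-final cluster /rj/, so it deletes. → [pmeotebmiir].
/jaffehehifrumzihk/: /k/ is the second consonant of a word-final cluster /hk/, so it deletes. → [jaffehehifrumzih].
/gapuhpatnafewx/: /x/ is the second consonant of a word-final cluster /wx/, so it deletes. → [gapuhpatnafew].

pmeotebmiir, jaffehehifrumzih, gapuhpatnafew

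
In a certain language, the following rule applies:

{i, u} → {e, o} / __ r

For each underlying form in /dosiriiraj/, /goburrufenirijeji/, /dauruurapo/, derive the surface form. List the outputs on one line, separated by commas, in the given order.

/dosiriiraj/: /i/ is a high vowel immediately before /r/, so it lowers to [e]. /i/ is a high vowel immediately before /r/, so it lowers to [e]. → [doserieraj].
/goburrufenirijeji/: /u/ is a high vowel immediately before /r/, so it lowers to [o]. /i/ is a high vowel immediately before /r/, so it lowers to [e]. → [goborrufenerijeji].
/dauruurapo/: /u/ is a high vowel immediately before /r/, so it lowers to [o]. /u/ is a high vowel immediately before /r/, so it lowers to [o]. → [daoruorapo].

doserieraj, goborrufenerijeji, daoruorapo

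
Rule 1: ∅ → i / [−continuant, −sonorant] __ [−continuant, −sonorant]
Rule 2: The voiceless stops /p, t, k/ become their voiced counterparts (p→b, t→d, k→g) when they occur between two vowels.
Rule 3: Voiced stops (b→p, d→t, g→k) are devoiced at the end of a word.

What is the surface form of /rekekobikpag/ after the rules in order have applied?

regegobigibak

Rule 1 (stop-cluster i-epenthesis): /k/ and /p/ form a stop–stop cluster, so [i] is inserted between them. /rekekobikpag/ → rekekobikipag.
Rule 2 (intervocalic voicing): /k/ is a voiceless stop between vowels /e/ and /e/, so it voices to [g]. /k/ is a voiceless stop between vowels /e/ and /o/, so it voices to [g]. /k/ is a voiceless stop between vowels /i/ and /i/, so it voices to [g]. /p/ is a voiceless stop between vowels /i/ and /a/, so it voices to [b]. /rekekobikipag/ → regegobigibag.
Rule 3 (final devoicing): /g/ is a voiced stop in word-final position, so it devoices to [k]. /regegobigibag/ → regegobigibak.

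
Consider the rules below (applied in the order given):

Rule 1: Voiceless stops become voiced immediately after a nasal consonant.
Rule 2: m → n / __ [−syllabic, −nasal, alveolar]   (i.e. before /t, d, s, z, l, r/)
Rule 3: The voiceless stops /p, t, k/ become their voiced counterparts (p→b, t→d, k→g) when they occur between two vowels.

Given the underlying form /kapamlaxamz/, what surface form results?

Rule 1 (post-nasal voicing): no segment meets the environment; /kapamlaxamz/ is unchanged.
Rule 2 (nasal place assimilation): /m/ precedes the alveolar consonant /l/, so it assimilates in place to [n]. /m/ precedes the alveolar consonant /z/, so it assimilates in place to [n]. /kapamlaxamz/ → kapanlaxanz.
Rule 3 (intervocalic voicing): /p/ is a voiceless stop between vowels /a/ and /a/, so it voices to [b]. /kapanlaxanz/ → kabanlaxanz.

kabanlaxanz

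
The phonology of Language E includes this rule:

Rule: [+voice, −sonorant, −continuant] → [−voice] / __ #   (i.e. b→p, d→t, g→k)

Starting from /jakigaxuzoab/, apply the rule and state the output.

jakigaxuzoap

Scanning /jakigaxuzoab/: /g/ at position 5 is not in the conditioning environment; /b/ is a voiced stop in word-final position, so it devoices to [p].
Result: [jakigaxuzoap].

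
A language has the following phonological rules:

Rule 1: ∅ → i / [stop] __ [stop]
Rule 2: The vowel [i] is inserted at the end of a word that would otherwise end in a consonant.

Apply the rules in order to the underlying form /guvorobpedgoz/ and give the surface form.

Rule 1 (stop-cluster i-epenthesis): /b/ and /p/ form a stop–stop cluster, so [i] is inserted between them. /d/ and /g/ form a stop–stop cluster, so [i] is inserted between them. /guvorobpedgoz/ → guvorobipedigoz.
Rule 2 (final i-epenthesis): the form ends in the consonant /z/, so [i] is inserted word-finally. /guvorobipedigoz/ → guvorobipedigozi.

guvorobipedigozi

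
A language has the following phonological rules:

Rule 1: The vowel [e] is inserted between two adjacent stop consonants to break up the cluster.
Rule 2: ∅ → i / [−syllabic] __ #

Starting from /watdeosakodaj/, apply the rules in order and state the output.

watedeosakodaji

Rule 1 (stop-cluster e-epenthesis): /t/ and /d/ form a stop–stop cluster, so [e] is inserted between them. /watdeosakodaj/ → watedeosakodaj.
Rule 2 (final i-epenthesis): the form ends in the consonant /j/, so [i] is inserted word-finally. /watedeosakodaj/ → watedeosakodaji.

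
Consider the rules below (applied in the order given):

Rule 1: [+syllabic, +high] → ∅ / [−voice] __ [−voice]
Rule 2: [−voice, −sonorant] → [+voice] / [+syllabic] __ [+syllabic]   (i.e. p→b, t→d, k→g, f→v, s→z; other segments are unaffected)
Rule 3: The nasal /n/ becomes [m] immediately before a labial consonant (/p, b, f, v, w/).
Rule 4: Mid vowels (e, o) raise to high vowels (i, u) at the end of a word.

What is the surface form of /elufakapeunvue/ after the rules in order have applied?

eluvagabeumvui

Rule 1 (high vowel syncope): no segment meets the environment; /elufakapeunvue/ is unchanged.
Rule 2 (intervocalic voicing): /f/ is a voiceless obstruent between vowels /u/ and /a/, so it voices to [v]. /k/ is a voiceless obstruent between vowels /a/ and /a/, so it voices to [g]. /p/ is a voiceless obstruent between vowels /a/ and /e/, so it voices to [b]. /elufakapeunvue/ → eluvagabeunvue.
Rule 3 (nasal place assimilation): /n/ precedes the labial consonant /v/, so it assimilates in place to [m]. /eluvagabeunvue/ → eluvagabeumvue.
Rule 4 (final vowel raising): /e/ is a mid vowel in word-final position, so it raises to [i]. /eluvagabeumvue/ → eluvagabeumvui.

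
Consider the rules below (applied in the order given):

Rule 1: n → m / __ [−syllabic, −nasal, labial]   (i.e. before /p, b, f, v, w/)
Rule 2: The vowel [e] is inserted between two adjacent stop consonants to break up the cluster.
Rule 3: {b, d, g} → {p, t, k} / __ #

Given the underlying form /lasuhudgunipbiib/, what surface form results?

Rule 1 (nasal place assimilation): no segment meets the environment; /lasuhudgunipbiib/ is unchanged.
Rule 2 (stop-cluster e-epenthesis): /d/ and /g/ form a stop–stop cluster, so [e] is inserted between them. /p/ and /b/ form a stop–stop cluster, so [e] is inserted between them. /lasuhudgunipbiib/ → lasuhudegunipebiib.
Rule 3 (final devoicing): /b/ is a voiced stop in word-final position, so it devoices to [p]. /lasuhudegunipebiib/ → lasuhudegunipebiip.

lasuhudegunipebiip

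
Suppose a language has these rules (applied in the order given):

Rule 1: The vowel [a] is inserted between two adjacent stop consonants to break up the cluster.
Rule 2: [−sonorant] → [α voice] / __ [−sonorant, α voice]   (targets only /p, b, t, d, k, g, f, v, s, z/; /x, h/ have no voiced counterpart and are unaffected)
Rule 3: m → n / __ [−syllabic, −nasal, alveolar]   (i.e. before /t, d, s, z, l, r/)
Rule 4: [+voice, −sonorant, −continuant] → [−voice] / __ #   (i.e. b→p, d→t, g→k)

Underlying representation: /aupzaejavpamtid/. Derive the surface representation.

aubzaejafpantit

Rule 1 (stop-cluster a-epenthesis): no segment meets the environment; /aupzaejavpamtid/ is unchanged.
Rule 2 (regressive voicing assimilation): /p/ precedes the voiced obstruent /z/, so it voices to [b] by assimilation. /v/ precedes the voiceless obstruent /p/, so it devoices to [f] by assimilation. /aupzaejavpamtid/ → aubzaejafpamtid.
Rule 3 (nasal place assimilation): /m/ precedes the alveolar consonant /t/, so it assimilates in place to [n]. /aubzaejafpamtid/ → aubzaejafpantid.
Rule 4 (final devoicing): /d/ is a voiced stop in word-final position, so it devoices to [t]. /aubzaejafpantid/ → aubzaejafpantit.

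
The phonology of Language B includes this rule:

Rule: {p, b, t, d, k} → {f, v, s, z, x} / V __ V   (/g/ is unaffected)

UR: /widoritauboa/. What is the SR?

/d/ is a stop between vowels /i/ and /o/, so it spirantizes to the fricative [z].
/t/ is a stop between vowels /i/ and /a/, so it spirantizes to the fricative [s].
/b/ is a stop between vowels /u/ and /o/, so it spirantizes to the fricative [v].
Surface form: [wizorisauvoa].

wizorisauvoa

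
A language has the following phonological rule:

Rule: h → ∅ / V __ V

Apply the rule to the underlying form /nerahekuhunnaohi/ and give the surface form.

neraekuunnaoi

/h/ occurs between vowels /a/ and /e/, so it deletes.
/h/ occurs between vowels /u/ and /u/, so it deletes.
/h/ occurs between vowels /o/ and /i/, so it deletes.
Surface form: [neraekuunnaoi].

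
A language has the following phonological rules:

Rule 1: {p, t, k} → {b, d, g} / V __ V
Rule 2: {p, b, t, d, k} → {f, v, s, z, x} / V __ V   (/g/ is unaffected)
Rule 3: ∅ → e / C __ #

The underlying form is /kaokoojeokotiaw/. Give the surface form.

Rule 1 (intervocalic voicing): /k/ is a voiceless stop between vowels /o/ and /o/, so it voices to [g]. /k/ is a voiceless stop between vowels /o/ and /o/, so it voices to [g]. /t/ is a voiceless stop between vowels /o/ and /i/, so it voices to [d]. /kaokoojeokotiaw/ → kaogoojeogodiaw.
Rule 2 (intervocalic spirantization): /d/ is a stop between vowels /o/ and /i/, so it spirantizes to the fricative [z]. /kaogoojeogodiaw/ → kaogoojeogoziaw.
Rule 3 (final e-epenthesis): the form ends in the consonant /w/, so [e] is inserted word-finally. /kaogoojeogoziaw/ → kaogoojeogoziawe.

kaogoojeogoziawe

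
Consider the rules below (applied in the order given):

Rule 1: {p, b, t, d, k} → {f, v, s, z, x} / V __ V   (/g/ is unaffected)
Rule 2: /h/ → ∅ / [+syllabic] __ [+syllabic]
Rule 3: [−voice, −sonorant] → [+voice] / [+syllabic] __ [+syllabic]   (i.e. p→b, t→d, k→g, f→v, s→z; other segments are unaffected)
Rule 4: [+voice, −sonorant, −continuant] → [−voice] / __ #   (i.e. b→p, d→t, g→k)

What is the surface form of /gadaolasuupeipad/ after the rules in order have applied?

gazaolazuuveivat

Rule 1 (intervocalic spirantization): /d/ is a stop between vowels /a/ and /a/, so it spirantizes to the fricative [z]. /p/ is a stop between vowels /u/ and /e/, so it spirantizes to the fricative [f]. /p/ is a stop between vowels /i/ and /a/, so it spirantizes to the fricative [f]. /gadaolasuupeipad/ → gazaolasuufeifad.
Rule 2 (intervocalic h-deletion): no segment meets the environment; /gazaolasuufeifad/ is unchanged.
Rule 3 (intervocalic voicing): /s/ is a voiceless obstruent between vowels /a/ and /u/, so it voices to [z]. /f/ is a voiceless obstruent between vowels /u/ and /e/, so it voices to [v]. /f/ is a voiceless obstruent between vowels /i/ and /a/, so it voices to [v]. /gazaolasuufeifad/ → gazaolazuuveivad.
Rule 4 (final devoicing): /d/ is a voiced stop in word-final position, so it devoices to [t]. /gazaolazuuveivad/ → gazaolazuuveivat.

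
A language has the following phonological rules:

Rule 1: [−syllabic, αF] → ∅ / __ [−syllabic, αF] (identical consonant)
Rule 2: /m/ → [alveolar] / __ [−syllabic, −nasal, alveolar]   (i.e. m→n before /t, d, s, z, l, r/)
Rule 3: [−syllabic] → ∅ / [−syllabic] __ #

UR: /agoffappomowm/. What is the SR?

Rule 1 (degemination): /ff/ is a geminate; the first /f/ deletes. /pp/ is a geminate; the first /p/ deletes. /agoffappomowm/ → agofapomowm.
Rule 2 (nasal place assimilation): no segment meets the environment; /agofapomowm/ is unchanged.
Rule 3 (final cluster simplification): /m/ is the second consonant of a word-final cluster /wm/, so it deletes. /agofapomowm/ → agofapomow.

agofapomow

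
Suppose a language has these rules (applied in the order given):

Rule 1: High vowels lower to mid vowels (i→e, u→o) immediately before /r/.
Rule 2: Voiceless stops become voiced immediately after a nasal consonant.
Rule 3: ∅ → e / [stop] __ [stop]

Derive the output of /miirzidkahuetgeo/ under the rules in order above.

mierzidekahuetegeo

Rule 1 (pre-rhotic lowering): /i/ is a high vowel immediately before /r/, so it lowers to [e]. /miirzidkahuetgeo/ → mierzidkahuetgeo.
Rule 2 (post-nasal voicing): no segment meets the environment; /mierzidkahuetgeo/ is unchanged.
Rule 3 (stop-cluster e-epenthesis): /d/ and /k/ form a stop–stop cluster, so [e] is inserted between them. /t/ and /g/ form a stop–stop cluster, so [e] is inserted between them. /mierzidkahuetgeo/ → mierzidekahuetegeo.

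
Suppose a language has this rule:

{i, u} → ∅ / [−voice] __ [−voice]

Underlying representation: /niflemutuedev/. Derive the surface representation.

niflemutuedev

No segment of /niflemutuedev/ meets the structural description of the rule, so the form surfaces unchanged.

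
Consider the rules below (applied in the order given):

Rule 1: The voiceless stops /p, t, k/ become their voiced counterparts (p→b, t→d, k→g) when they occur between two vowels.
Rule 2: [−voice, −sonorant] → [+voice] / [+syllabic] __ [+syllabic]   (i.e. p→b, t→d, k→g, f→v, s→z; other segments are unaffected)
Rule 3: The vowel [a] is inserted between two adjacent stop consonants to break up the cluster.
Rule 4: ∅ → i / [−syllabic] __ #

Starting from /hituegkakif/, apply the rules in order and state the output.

Rule 1 (intervocalic voicing): /t/ is a voiceless stop between vowels /i/ and /u/, so it voices to [d]. /k/ is a voiceless stop between vowels /a/ and /i/, so it voices to [g]. /hituegkakif/ → hiduegkagif.
Rule 2 (intervocalic voicing): no segment meets the environment; /hiduegkagif/ is unchanged.
Rule 3 (stop-cluster a-epenthesis): /g/ and /k/ form a stop–stop cluster, so [a] is inserted between them. /hiduegkagif/ → hiduegakagif.
Rule 4 (final i-epenthesis): the form ends in the consonant /f/, so [i] is inserted word-finally. /hiduegakagif/ → hiduegakagifi.

hiduegakagifi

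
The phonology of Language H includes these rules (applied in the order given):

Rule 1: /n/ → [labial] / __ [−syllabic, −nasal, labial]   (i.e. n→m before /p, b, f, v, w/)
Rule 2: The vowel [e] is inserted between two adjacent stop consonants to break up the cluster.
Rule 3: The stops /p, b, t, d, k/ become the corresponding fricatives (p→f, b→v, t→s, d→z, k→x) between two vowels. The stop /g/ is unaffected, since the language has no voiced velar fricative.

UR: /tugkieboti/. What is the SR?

Rule 1 (nasal place assimilation): no segment meets the environment; /tugkieboti/ is unchanged.
Rule 2 (stop-cluster e-epenthesis): /g/ and /k/ form a stop–stop cluster, so [e] is inserted between them. /tugkieboti/ → tugekieboti.
Rule 3 (intervocalic spirantization): /k/ is a stop between vowels /e/ and /i/, so it spirantizes to the fricative [x]. /b/ is a stop between vowels /e/ and /o/, so it spirantizes to the fricative [v]. /t/ is a stop between vowels /o/ and /i/, so it spirantizes to the fricative [s]. /tugekieboti/ → tugexievosi.

tugexievosi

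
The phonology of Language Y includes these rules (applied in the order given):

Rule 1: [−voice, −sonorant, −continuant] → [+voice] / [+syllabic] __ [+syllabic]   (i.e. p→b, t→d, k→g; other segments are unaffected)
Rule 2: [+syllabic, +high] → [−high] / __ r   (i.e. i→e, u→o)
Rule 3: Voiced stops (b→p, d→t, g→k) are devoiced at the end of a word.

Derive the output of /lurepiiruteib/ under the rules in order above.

Rule 1 (intervocalic voicing): /p/ is a voiceless stop between vowels /e/ and /i/, so it voices to [b]. /t/ is a voiceless stop between vowels /u/ and /e/, so it voices to [d]. /lurepiiruteib/ → lurebiirudeib.
Rule 2 (pre-rhotic lowering): /u/ is a high vowel immediately before /r/, so it lowers to [o]. /i/ is a high vowel immediately before /r/, so it lowers to [e]. /lurebiirudeib/ → lorebierudeib.
Rule 3 (final devoicing): /b/ is a voiced stop in word-final position, so it devoices to [p]. /lorebierudeib/ → lorebierudeip.

lorebierudeip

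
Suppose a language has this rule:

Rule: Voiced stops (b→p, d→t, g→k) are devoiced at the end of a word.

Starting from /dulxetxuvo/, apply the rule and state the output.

dulxetxuvo

No segment of /dulxetxuvo/ meets the structural description of the rule, so the form surfaces unchanged.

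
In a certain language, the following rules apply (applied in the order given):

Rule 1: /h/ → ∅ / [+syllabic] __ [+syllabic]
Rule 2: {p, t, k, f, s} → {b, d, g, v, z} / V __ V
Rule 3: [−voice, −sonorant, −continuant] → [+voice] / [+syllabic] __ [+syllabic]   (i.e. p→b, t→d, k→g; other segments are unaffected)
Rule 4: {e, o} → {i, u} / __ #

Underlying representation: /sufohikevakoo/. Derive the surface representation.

Rule 1 (intervocalic h-deletion): /h/ occurs between vowels /o/ and /i/, so it deletes. /sufohikevakoo/ → sufoikevakoo.
Rule 2 (intervocalic voicing): /f/ is a voiceless obstruent between vowels /u/ and /o/, so it voices to [v]. /k/ is a voiceless obstruent between vowels /i/ and /e/, so it voices to [g]. /k/ is a voiceless obstruent between vowels /a/ and /o/, so it voices to [g]. /sufoikevakoo/ → suvoigevagoo.
Rule 3 (intervocalic voicing): no segment meets the environment; /suvoigevagoo/ is unchanged.
Rule 4 (final vowel raising): /o/ is a mid vowel in word-final position, so it raises to [u]. /suvoigevagoo/ → suvoigevagou.

suvoigevagou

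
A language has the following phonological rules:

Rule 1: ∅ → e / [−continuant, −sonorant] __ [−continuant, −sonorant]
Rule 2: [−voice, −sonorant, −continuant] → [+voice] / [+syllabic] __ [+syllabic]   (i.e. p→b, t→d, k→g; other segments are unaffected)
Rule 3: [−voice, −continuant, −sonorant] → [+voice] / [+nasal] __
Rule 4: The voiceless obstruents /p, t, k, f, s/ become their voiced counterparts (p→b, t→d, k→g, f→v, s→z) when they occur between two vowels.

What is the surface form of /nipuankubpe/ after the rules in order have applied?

nibuangubebe

Rule 1 (stop-cluster e-epenthesis): /b/ and /p/ form a stop–stop cluster, so [e] is inserted between them. /nipuankubpe/ → nipuankubepe.
Rule 2 (intervocalic voicing): /p/ is a voiceless stop between vowels /i/ and /u/, so it voices to [b]. /p/ is a voiceless stop between vowels /e/ and /e/, so it voices to [b]. /nipuankubepe/ → nibuankubebe.
Rule 3 (post-nasal voicing): /k/ is a voiceless stop immediately after the nasal /n/, so it voices to [g]. /nibuankubebe/ → nibuangubebe.
Rule 4 (intervocalic voicing): no segment meets the environment; /nibuangubebe/ is unchanged.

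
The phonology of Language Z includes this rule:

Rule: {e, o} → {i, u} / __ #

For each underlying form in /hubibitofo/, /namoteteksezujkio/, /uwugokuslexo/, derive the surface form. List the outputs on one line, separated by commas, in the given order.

/hubibitofo/: /o/ is a mid vowel in word-final position, so it raises to [u]. → [hubibitofu].
/namoteteksezujkio/: /o/ is a mid vowel in word-final position, so it raises to [u]. → [namoteteksezujkiu].
/uwugokuslexo/: /o/ is a mid vowel in word-final position, so it raises to [u]. → [uwugokuslexu].

hubibitofu, namoteteksezujkiu, uwugokuslexu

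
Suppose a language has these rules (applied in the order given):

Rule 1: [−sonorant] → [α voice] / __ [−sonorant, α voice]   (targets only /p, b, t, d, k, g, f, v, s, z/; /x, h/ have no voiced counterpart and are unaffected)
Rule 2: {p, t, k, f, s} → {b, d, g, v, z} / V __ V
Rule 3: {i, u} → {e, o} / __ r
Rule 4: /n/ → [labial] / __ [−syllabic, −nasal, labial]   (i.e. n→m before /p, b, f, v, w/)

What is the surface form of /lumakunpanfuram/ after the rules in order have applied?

Rule 1 (regressive voicing assimilation): no segment meets the environment; /lumakunpanfuram/ is unchanged.
Rule 2 (intervocalic voicing): /k/ is a voiceless obstruent between vowels /a/ and /u/, so it voices to [g]. /lumakunpanfuram/ → lumagunpanfuram.
Rule 3 (pre-rhotic lowering): /u/ is a high vowel immediately before /r/, so it lowers to [o]. /lumagunpanfuram/ → lumagunpanforam.
Rule 4 (nasal place assimilation): /n/ precedes the labial consonant /p/, so it assimilates in place to [m]. /n/ precedes the labial consonant /f/, so it assimilates in place to [m]. /lumagunpanforam/ → lumagumpamforam.

lumagumpamforam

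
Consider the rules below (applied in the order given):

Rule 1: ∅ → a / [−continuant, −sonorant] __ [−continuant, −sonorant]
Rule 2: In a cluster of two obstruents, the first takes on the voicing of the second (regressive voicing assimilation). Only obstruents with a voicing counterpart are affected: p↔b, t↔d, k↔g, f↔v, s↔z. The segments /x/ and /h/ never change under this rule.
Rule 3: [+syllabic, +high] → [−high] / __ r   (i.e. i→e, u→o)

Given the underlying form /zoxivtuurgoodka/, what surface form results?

zoxiftuorgoodaka

Rule 1 (stop-cluster a-epenthesis): /d/ and /k/ form a stop–stop cluster, so [a] is inserted between them. /zoxivtuurgoodka/ → zoxivtuurgoodaka.
Rule 2 (regressive voicing assimilation): /v/ precedes the voiceless obstruent /t/, so it devoices to [f] by assimilation. /zoxivtuurgoodaka/ → zoxiftuurgoodaka.
Rule 3 (pre-rhotic lowering): /u/ is a high vowel immediately before /r/, so it lowers to [o]. /zoxiftuurgoodaka/ → zoxiftuorgoodaka.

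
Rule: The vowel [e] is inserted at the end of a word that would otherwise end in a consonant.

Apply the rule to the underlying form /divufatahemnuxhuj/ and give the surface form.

the form ends in the consonant /j/, so [e] is inserted word-finally.
Surface form: [divufatahemnuxhuje].

divufatahemnuxhuje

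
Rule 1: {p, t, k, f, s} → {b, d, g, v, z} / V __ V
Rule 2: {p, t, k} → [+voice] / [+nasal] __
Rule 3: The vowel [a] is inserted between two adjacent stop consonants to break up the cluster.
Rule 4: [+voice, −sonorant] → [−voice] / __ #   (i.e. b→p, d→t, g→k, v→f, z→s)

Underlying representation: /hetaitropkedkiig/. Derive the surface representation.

hedaitropakedakiik

Rule 1 (intervocalic voicing): /t/ is a voiceless obstruent between vowels /e/ and /a/, so it voices to [d]. /hetaitropkedkiig/ → hedaitropkedkiig.
Rule 2 (post-nasal voicing): no segment meets the environment; /hedaitropkedkiig/ is unchanged.
Rule 3 (stop-cluster a-epenthesis): /p/ and /k/ form a stop–stop cluster, so [a] is inserted between them. /d/ and /k/ form a stop–stop cluster, so [a] is inserted between them. /hedaitropkedkiig/ → hedaitropakedakiig.
Rule 4 (final devoicing): /g/ is a voiced obstruent in word-final position, so it devoices to [k]. /hedaitropakedakiig/ → hedaitropakedakiik.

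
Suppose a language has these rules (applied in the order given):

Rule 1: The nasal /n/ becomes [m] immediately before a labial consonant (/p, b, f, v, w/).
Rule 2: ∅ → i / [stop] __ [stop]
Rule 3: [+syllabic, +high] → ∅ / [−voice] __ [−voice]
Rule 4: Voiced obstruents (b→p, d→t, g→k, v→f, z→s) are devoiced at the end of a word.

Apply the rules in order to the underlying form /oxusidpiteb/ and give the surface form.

Rule 1 (nasal place assimilation): no segment meets the environment; /oxusidpiteb/ is unchanged.
Rule 2 (stop-cluster i-epenthesis): /d/ and /p/ form a stop–stop cluster, so [i] is inserted between them. /oxusidpiteb/ → oxusidipiteb.
Rule 3 (high vowel syncope): /u/ is a high vowel flanked by voiceless consonants /x/ and /s/, so it deletes. /i/ is a high vowel flanked by voiceless consonants /p/ and /t/, so it deletes. /oxusidipiteb/ → oxsidipteb.
Rule 4 (final devoicing): /b/ is a voiced obstruent in word-final position, so it devoices to [p]. /oxsidipteb/ → oxsidiptep.

oxsidiptep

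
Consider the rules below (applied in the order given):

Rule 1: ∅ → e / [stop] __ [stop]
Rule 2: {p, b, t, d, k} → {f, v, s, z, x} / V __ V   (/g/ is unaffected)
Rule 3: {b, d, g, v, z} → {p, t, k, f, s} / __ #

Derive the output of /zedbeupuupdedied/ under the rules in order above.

Rule 1 (stop-cluster e-epenthesis): /d/ and /b/ form a stop–stop cluster, so [e] is inserted between them. /p/ and /d/ form a stop–stop cluster, so [e] is inserted between them. /zedbeupuupdedied/ → zedebeupuupededied.
Rule 2 (intervocalic spirantization): /d/ is a stop between vowels /e/ and /e/, so it spirantizes to the fricative [z]. /b/ is a stop between vowels /e/ and /e/, so it spirantizes to the fricative [v]. /p/ is a stop between vowels /u/ and /u/, so it spirantizes to the fricative [f]. /p/ is a stop between vowels /u/ and /e/, so it spirantizes to the fricative [f]. /d/ is a stop between vowels /e/ and /e/, so it spirantizes to the fricative [z]. /d/ is a stop between vowels /e/ and /i/, so it spirantizes to the fricative [z]. /zedebeupuupededied/ → zezeveufuufezezied.
Rule 3 (final devoicing): /d/ is a voiced obstruent in word-final position, so it devoices to [t]. /zezeveufuufezezied/ → zezeveufuufezeziet.

zezeveufuufezeziet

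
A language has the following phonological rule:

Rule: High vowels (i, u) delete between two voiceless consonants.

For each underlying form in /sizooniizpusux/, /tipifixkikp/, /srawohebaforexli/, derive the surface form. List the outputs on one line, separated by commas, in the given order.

sizooniizpsx, tpfxkkp, srawohebaforexli

/sizooniizpusux/: /u/ is a high vowel flanked by voiceless consonants /p/ and /s/, so it deletes. /u/ is a high vowel flanked by voiceless consonants /s/ and /x/, so it deletes. → [sizooniizpsx].
/tipifixkikp/: /i/ is a high vowel flanked by voiceless consonants /t/ and /p/, so it deletes. /i/ is a high vowel flanked by voiceless consonants /p/ and /f/, so it deletes. /i/ is a high vowel flanked by voiceless consonants /f/ and /x/, so it deletes. /i/ is a high vowel flanked by voiceless consonants /k/ and /k/, so it deletes. → [tpfxkkp].
/srawohebaforexli/: the rule's environment is not met; surfaces unchanged as [srawohebaforexli].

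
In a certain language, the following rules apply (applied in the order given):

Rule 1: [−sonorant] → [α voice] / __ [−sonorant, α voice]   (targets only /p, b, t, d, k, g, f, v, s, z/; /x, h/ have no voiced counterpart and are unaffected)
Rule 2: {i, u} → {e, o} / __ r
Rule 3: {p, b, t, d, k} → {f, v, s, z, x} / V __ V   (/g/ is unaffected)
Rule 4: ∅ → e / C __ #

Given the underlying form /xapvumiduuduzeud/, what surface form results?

xabvumizuuzuzeude

Rule 1 (regressive voicing assimilation): /p/ precedes the voiced obstruent /v/, so it voices to [b] by assimilation. /xapvumiduuduzeud/ → xabvumiduuduzeud.
Rule 2 (pre-rhotic lowering): no segment meets the environment; /xabvumiduuduzeud/ is unchanged.
Rule 3 (intervocalic spirantization): /d/ is a stop between vowels /i/ and /u/, so it spirantizes to the fricative [z]. /d/ is a stop between vowels /u/ and /u/, so it spirantizes to the fricative [z]. /xabvumiduuduzeud/ → xabvumizuuzuzeud.
Rule 4 (final e-epenthesis): the form ends in the consonant /d/, so [e] is inserted word-finally. /xabvumizuuzuzeud/ → xabvumizuuzuzeude.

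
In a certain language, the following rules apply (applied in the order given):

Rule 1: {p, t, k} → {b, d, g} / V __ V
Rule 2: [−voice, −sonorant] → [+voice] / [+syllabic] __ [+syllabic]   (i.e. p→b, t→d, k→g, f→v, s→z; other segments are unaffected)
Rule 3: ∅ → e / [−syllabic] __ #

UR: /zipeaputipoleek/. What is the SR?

zibeabudiboleeke

Rule 1 (intervocalic voicing): /p/ is a voiceless stop between vowels /i/ and /e/, so it voices to [b]. /p/ is a voiceless stop between vowels /a/ and /u/, so it voices to [b]. /t/ is a voiceless stop between vowels /u/ and /i/, so it voices to [d]. /p/ is a voiceless stop between vowels /i/ and /o/, so it voices to [b]. /zipeaputipoleek/ → zibeabudiboleek.
Rule 2 (intervocalic voicing): no segment meets the environment; /zibeabudiboleek/ is unchanged.
Rule 3 (final e-epenthesis): the form ends in the consonant /k/, so [e] is inserted word-finally. /zibeabudiboleek/ → zibeabudiboleeke.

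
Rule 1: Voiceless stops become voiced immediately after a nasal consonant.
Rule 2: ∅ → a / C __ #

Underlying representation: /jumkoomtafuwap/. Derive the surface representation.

jumgoomdafuwapa

Rule 1 (post-nasal voicing): /k/ is a voiceless stop immediately after the nasal /m/, so it voices to [g]. /t/ is a voiceless stop immediately after the nasal /m/, so it voices to [d]. /jumkoomtafuwap/ → jumgoomdafuwap.
Rule 2 (final a-epenthesis): the form ends in the consonant /p/, so [a] is inserted word-finally. /jumgoomdafuwap/ → jumgoomdafuwapa.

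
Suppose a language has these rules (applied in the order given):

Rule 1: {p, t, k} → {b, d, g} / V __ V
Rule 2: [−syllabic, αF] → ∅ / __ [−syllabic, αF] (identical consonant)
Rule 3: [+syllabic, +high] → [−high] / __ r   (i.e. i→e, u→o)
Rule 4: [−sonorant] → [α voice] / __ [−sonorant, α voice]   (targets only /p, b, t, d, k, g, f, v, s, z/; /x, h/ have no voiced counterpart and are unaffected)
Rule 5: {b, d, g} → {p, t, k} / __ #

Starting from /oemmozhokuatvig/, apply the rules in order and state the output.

Rule 1 (intervocalic voicing): /k/ is a voiceless stop between vowels /o/ and /u/, so it voices to [g]. /oemmozhokuatvig/ → oemmozhoguatvig.
Rule 2 (degemination): /mm/ is a geminate; the first /m/ deletes. /oemmozhoguatvig/ → oemozhoguatvig.
Rule 3 (pre-rhotic lowering): no segment meets the environment; /oemozhoguatvig/ is unchanged.
Rule 4 (regressive voicing assimilation): /z/ precedes the voiceless obstruent /h/, so it devoices to [s] by assimilation. /t/ precedes the voiced obstruent /v/, so it voices to [d] by assimilation. /oemozhoguatvig/ → oemoshoguadvig.
Rule 5 (final devoicing): /g/ is a voiced stop in word-final position, so it devoices to [k]. /oemoshoguadvig/ → oemoshoguadvik.

oemoshoguadvik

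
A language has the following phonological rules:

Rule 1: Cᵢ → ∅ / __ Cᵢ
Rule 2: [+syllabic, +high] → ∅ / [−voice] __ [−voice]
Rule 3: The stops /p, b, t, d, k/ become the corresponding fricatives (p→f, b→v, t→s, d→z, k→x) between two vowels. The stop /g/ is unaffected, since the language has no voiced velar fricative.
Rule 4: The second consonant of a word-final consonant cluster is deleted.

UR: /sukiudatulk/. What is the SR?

Rule 1 (degemination): no segment meets the environment; /sukiudatulk/ is unchanged.
Rule 2 (high vowel syncope): /u/ is a high vowel flanked by voiceless consonants /s/ and /k/, so it deletes. /sukiudatulk/ → skiudatulk.
Rule 3 (intervocalic spirantization): /d/ is a stop between vowels /u/ and /a/, so it spirantizes to the fricative [z]. /t/ is a stop between vowels /a/ and /u/, so it spirantizes to the fricative [s]. /skiudatulk/ → skiuzasulk.
Rule 4 (final cluster simplification): /k/ is the second consonant of a word-final cluster /lk/, so it deletes. /skiuzasulk/ → skiuzasul.

skiuzasul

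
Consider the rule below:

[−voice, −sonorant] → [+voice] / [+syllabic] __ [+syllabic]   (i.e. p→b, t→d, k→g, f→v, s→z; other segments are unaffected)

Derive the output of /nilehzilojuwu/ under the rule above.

nilehzilojuwu

No segment of /nilehzilojuwu/ meets the structural description of the rule, so the form surfaces unchanged.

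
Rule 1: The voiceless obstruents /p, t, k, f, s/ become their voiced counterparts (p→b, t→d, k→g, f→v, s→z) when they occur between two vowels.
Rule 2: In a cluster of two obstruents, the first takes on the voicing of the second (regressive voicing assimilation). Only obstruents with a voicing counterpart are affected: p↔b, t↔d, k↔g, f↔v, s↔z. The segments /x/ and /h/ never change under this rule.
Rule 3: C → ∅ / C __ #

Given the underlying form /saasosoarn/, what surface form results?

Rule 1 (intervocalic voicing): /s/ is a voiceless obstruent between vowels /a/ and /o/, so it voices to [z]. /s/ is a voiceless obstruent between vowels /o/ and /o/, so it voices to [z]. /saasosoarn/ → saazozoarn.
Rule 2 (regressive voicing assimilation): no segment meets the environment; /saazozoarn/ is unchanged.
Rule 3 (final cluster simplification): /n/ is the second consonant of a word-final cluster /rn/, so it deletes. /saazozoarn/ → saazozoar.

saazozoar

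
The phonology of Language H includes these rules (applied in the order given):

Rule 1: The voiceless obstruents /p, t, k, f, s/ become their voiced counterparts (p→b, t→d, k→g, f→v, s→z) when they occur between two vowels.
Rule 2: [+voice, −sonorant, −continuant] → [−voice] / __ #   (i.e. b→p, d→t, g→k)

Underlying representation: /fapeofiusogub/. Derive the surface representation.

Rule 1 (intervocalic voicing): /p/ is a voiceless obstruent between vowels /a/ and /e/, so it voices to [b]. /f/ is a voiceless obstruent between vowels /o/ and /i/, so it voices to [v]. /s/ is a voiceless obstruent between vowels /u/ and /o/, so it voices to [z]. /fapeofiusogub/ → fabeoviuzogub.
Rule 2 (final devoicing): /b/ is a voiced stop in word-final position, so it devoices to [p]. /fabeoviuzogub/ → fabeoviuzogup.

fabeoviuzogup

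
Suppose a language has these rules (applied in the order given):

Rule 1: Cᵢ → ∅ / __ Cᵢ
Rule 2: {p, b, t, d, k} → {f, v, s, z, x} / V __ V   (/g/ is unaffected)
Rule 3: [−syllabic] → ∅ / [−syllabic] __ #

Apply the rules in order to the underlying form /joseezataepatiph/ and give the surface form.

Rule 1 (degemination): no segment meets the environment; /joseezataepatiph/ is unchanged.
Rule 2 (intervocalic spirantization): /t/ is a stop between vowels /a/ and /a/, so it spirantizes to the fricative [s]. /p/ is a stop between vowels /e/ and /a/, so it spirantizes to the fricative [f]. /t/ is a stop between vowels /a/ and /i/, so it spirantizes to the fricative [s]. /joseezataepatiph/ → joseezasaefasiph.
Rule 3 (final cluster simplification): /h/ is the second consonant of a word-final cluster /ph/, so it deletes. /joseezasaefasiph/ → joseezasaefasip.

joseezasaefasip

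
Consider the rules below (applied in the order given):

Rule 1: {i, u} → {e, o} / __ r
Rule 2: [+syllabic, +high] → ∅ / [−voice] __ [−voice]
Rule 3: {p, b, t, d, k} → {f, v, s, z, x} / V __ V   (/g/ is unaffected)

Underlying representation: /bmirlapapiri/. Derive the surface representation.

Rule 1 (pre-rhotic lowering): /i/ is a high vowel immediately before /r/, so it lowers to [e]. /i/ is a high vowel immediately before /r/, so it lowers to [e]. /bmirlapapiri/ → bmerlapaperi.
Rule 2 (high vowel syncope): no segment meets the environment; /bmerlapaperi/ is unchanged.
Rule 3 (intervocalic spirantization): /p/ is a stop between vowels /a/ and /a/, so it spirantizes to the fricative [f]. /p/ is a stop between vowels /a/ and /e/, so it spirantizes to the fricative [f]. /bmerlapaperi/ → bmerlafaferi.

bmerlafaferi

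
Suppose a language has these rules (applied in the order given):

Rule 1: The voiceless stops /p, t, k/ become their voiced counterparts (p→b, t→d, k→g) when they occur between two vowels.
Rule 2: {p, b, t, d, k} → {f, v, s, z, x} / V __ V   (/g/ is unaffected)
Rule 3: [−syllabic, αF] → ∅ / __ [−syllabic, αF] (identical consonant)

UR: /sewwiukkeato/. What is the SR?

sewiukeazo

Rule 1 (intervocalic voicing): /t/ is a voiceless stop between vowels /a/ and /o/, so it voices to [d]. /sewwiukkeato/ → sewwiukkeado.
Rule 2 (intervocalic spirantization): /d/ is a stop between vowels /a/ and /o/, so it spirantizes to the fricative [z]. /sewwiukkeado/ → sewwiukkeazo.
Rule 3 (degemination): /ww/ is a geminate; the first /w/ deletes. /kk/ is a geminate; the first /k/ deletes. /sewwiukkeazo/ → sewiukeazo.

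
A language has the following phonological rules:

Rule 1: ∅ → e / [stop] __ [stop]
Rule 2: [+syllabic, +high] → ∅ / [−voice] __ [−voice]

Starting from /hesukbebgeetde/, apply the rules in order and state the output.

heskebebegeetede

Rule 1 (stop-cluster e-epenthesis): /k/ and /b/ form a stop–stop cluster, so [e] is inserted between them. /b/ and /g/ form a stop–stop cluster, so [e] is inserted between them. /t/ and /d/ form a stop–stop cluster, so [e] is inserted between them. /hesukbebgeetde/ → hesukebebegeetede.
Rule 2 (high vowel syncope): /u/ is a high vowel flanked by voiceless consonants /s/ and /k/, so it deletes. /hesukebebegeetede/ → heskebebegeetede.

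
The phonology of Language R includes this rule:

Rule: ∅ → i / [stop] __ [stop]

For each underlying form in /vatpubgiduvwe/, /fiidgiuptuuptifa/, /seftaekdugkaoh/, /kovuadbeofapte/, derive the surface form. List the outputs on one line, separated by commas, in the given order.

/vatpubgiduvwe/: /t/ and /p/ form a stop–stop cluster, so [i] is inserted between them. /b/ and /g/ form a stop–stop cluster, so [i] is inserted between them. → [vatipubigiduvwe].
/fiidgiuptuuptifa/: /d/ and /g/ form a stop–stop cluster, so [i] is inserted between them. /p/ and /t/ form a stop–stop cluster, so [i] is inserted between them. /p/ and /t/ form a stop–stop cluster, so [i] is inserted between them. → [fiidigiupituupitifa].
/seftaekdugkaoh/: /k/ and /d/ form a stop–stop cluster, so [i] is inserted between them. /g/ and /k/ form a stop–stop cluster, so [i] is inserted between them. → [seftaekidugikaoh].
/kovuadbeofapte/: /d/ and /b/ form a stop–stop cluster, so [i] is inserted between them. /p/ and /t/ form a stop–stop cluster, so [i] is inserted between them. → [kovuadibeofapite].

vatipubigiduvwe, fiidigiupituupitifa, seftaekidugikaoh, kovuadibeofapite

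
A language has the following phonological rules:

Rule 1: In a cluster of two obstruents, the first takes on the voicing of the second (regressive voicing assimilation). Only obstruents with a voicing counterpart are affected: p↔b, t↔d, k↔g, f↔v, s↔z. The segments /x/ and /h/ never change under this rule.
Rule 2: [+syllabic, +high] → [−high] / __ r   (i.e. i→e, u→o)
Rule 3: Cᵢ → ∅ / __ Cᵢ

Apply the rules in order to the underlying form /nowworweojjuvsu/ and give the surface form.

noworweojufsu

Rule 1 (regressive voicing assimilation): /v/ precedes the voiceless obstruent /s/, so it devoices to [f] by assimilation. /nowworweojjuvsu/ → nowworweojjufsu.
Rule 2 (pre-rhotic lowering): no segment meets the environment; /nowworweojjufsu/ is unchanged.
Rule 3 (degemination): /ww/ is a geminate; the first /w/ deletes. /jj/ is a geminate; the first /j/ deletes. /nowworweojjufsu/ → noworweojufsu.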